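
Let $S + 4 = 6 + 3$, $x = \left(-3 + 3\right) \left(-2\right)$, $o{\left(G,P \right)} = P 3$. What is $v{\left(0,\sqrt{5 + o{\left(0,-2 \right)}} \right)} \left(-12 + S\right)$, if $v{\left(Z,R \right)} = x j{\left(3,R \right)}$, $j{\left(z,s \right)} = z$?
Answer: $0$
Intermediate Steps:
$o{\left(G,P \right)} = 3 P$
$x = 0$ ($x = 0 \left(-2\right) = 0$)
$v{\left(Z,R \right)} = 0$ ($v{\left(Z,R \right)} = 0 \cdot 3 = 0$)
$S = 5$ ($S = -4 + \left(6 + 3\right) = -4 + 9 = 5$)
$v{\left(0,\sqrt{5 + o{\left(0,-2 \right)}} \right)} \left(-12 + S\right) = 0 \left(-12 + 5\right) = 0 \left(-7\right) = 0$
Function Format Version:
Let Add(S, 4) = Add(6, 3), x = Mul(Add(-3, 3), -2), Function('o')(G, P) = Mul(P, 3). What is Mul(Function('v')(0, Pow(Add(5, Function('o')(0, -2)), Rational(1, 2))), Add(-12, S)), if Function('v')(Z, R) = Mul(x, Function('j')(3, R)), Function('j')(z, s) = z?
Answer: 0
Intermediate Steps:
Function('o')(G, P) = Mul(3, P)
x = 0 (x = Mul(0, -2) = 0)
Function('v')(Z, R) = 0 (Function('v')(Z, R) = Mul(0, 3) = 0)
S = 5 (S = Add(-4, Add(6, 3)) = Add(-4, 9) = 5)
Mul(Function('v')(0, Pow(Add(5, Function('o')(0, -2)), Rational(1, 2))), Add(-12, S)) = Mul(0, Add(-12, 5)) = Mul(0, -7) = 0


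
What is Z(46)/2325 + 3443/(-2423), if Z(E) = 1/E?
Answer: -368226427/259139850 ≈ -1.4210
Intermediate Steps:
Z(46)/2325 + 3443/(-2423) = 1/(46*2325) + 3443/(-2423) = (1/46)*(1/2325) + 3443*(-1/2423) = 1/106950 - 3443/2423 = -368226427/259139850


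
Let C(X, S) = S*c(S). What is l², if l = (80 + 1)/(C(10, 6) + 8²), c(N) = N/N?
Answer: 6561/4900 ≈ 1.3390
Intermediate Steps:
c(N) = 1
C(X, S) = S (C(X, S) = S*1 = S)
l = 81/70 (l = (80 + 1)/(6 + 8²) = 81/(6 + 64) = 81/70 ≈ 1.1571)
l² = (81/70)² = 6561/4900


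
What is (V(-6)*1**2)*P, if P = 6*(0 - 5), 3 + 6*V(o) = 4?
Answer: -5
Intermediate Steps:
V(o) = 1/6 (V(o) = -1/2 + (1/6)*4 = -1/2 + 2/3 = 1/6)
P = -30 (P = 6*(-5) = -30)
(V(-6)*1**2)*P = ((1/6)*1**2)*(-30) = ((1/6)*1)*(-30) = (1/6)*(-30) = -5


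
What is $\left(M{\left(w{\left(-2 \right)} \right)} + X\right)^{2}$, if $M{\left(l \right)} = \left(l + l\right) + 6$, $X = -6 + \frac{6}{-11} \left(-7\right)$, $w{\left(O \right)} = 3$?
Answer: $\frac{11664}{121} \approx 96.397$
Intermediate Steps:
$X = - \frac{24}{11}$ ($X = -6 + 6 \left(- \frac{1}{11}\right) \left(-7\right) = -6 - - \frac{42}{11} = -6 + \frac{42}{11} = - \frac{24}{11} \approx -2.1818$)
$M{\left(l \right)} = 6 + 2 l$ ($M{\left(l \right)} = 2 l + 6 = 6 + 2 l$)
$\left(M{\left(w{\left(-2 \right)} \right)} + X\right)^{2} = \left(\left(6 + 2 \cdot 3\right) - \frac{24}{11}\right)^{2} = \left(\left(6 + 6\right) - \frac{24}{11}\right)^{2} = \left(12 - \frac{24}{11}\right)^{2} = \left(\frac{108}{11}\right)^{2} = \frac{11664}{121}$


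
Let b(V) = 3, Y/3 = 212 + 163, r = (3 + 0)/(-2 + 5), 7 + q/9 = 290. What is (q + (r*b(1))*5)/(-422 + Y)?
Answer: 2562/703 ≈ 3.6444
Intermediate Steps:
q = 2547 (q = -63 + 9*290 = -63 + 2610 = 2547)
r = 1 (r = 3/3 = 3*(1/3) = 1)
Y = 1125 (Y = 3*(212 + 163) = 3*375 = 1125)
(q + (r*b(1))*5)/(-422 + Y) = (2547 + (1*3)*5)/(-422 + 1125) = (2547 + 3*5)/703 = (2547 + 15)*(1/703) = 2562*(1/703) = 2562/703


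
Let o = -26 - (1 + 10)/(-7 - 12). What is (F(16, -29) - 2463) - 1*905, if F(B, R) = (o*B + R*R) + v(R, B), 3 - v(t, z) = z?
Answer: -55988/19 ≈ -2946.7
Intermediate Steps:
v(t, z) = 3 - z
o = -483/19 (o = -26 - 11/(-19) = -26 - 11*(-1)/19 = -26 - 1*(-11/19) = -26 + 11/19 = -483/19 ≈ -25.421)
F(B, R) = 3 + R² - 502*B/19 (F(B, R) = (-483*B/19 + R*R) + (3 - B) = (-483*B/19 + R²) + (3 - B) = (R² - 483*B/19) + (3 - B) = 3 + R² - 502*B/19)
(F(16, -29) - 2463) - 1*905 = ((3 + (-29)² - 502/19*16) - 2463) - 1*905 = ((3 + 841 - 8032/19) - 2463) - 905 = (8004/19 - 2463) - 905 = -38793/19 - 905 = -55988/19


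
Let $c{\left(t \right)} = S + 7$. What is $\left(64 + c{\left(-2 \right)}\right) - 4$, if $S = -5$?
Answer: $62$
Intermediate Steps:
$c{\left(t \right)} = 2$ ($c{\left(t \right)} = -5 + 7 = 2$)
$\left(64 + c{\left(-2 \right)}\right) - 4 = \left(64 + 2\right) - 4 = 66 - 4 = 62$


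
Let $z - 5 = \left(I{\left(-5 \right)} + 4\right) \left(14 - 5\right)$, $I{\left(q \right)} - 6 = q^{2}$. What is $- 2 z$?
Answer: $-640$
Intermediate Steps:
$I{\left(q \right)} = 6 + q^{2}$
$z = 320$ ($z = 5 + \left(\left(6 + \left(-5\right)^{2}\right) + 4\right) \left(14 - 5\right) = 5 + \left(\left(6 + 25\right) + 4\right) 9 = 5 + \left(31 + 4\right) 9 = 5 + 35 \cdot 9 = 5 + 315 = 320$)
$- 2 z = \left(-2\right) 320 = -640$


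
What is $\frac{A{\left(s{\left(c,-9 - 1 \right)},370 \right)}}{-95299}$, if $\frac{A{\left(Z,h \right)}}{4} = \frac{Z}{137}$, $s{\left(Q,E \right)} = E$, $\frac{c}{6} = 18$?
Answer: $\frac{40}{13055963} \approx 3.0637 \cdot 10^{-6}$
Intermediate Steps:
$c = 108$ ($c = 6 \cdot 18 = 108$)
$A{\left(Z,h \right)} = \frac{4 Z}{137}$ ($A{\left(Z,h \right)} = 4 \frac{Z}{137} = \frac{4 Z}{137}$)
$\frac{A{\left(s{\left(c,-9 - 1 \right)},370 \right)}}{-95299} = \frac{\frac{4}{137} \left(-9 - 1\right)}{-95299} = \frac{4}{137} \left(-10\right) \left(- \frac{1}{95299}\right) = \left(- \frac{40}{137}\right) \left(- \frac{1}{95299}\right) = \frac{40}{13055963}$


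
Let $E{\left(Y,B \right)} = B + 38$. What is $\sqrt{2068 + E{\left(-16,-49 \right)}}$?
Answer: $11 \sqrt{17} \approx 45.354$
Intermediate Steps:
$E{\left(Y,B \right)} = 38 + B$
$\sqrt{2068 + E{\left(-16,-49 \right)}} = \sqrt{2068 + \left(38 - 49\right)} = \sqrt{2068 - 11} = \sqrt{2057} = 11 \sqrt{17}$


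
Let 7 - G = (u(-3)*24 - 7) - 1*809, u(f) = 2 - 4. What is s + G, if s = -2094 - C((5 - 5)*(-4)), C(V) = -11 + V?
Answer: -1212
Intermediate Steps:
u(f) = -2
s = -2083 (s = -2094 - (-11 + (5 - 5)*(-4)) = -2094 - (-11 + 0*(-4)) = -2094 - (-11 + 0) = -2094 - 1*(-11) = -2094 + 11 = -2083)
G = 871 (G = 7 - ((-2*24 - 7) - 1*809) = 7 - ((-48 - 7) - 809) = 7 - (-55 - 809) = 7 - 1*(-864) = 7 + 864 = 871)
s + G = -2083 + 871 = -1212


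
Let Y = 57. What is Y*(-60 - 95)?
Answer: -8835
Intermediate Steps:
Y*(-60 - 95) = 57*(-60 - 95) = 57*(-155) = -8835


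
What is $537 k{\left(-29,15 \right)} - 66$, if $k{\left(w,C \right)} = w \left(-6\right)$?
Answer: $93372$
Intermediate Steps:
$k{\left(w,C \right)} = - 6 w$
$537 k{\left(-29,15 \right)} - 66 = 537 \left(\left(-6\right) \left(-29\right)\right) - 66 = 537 \cdot 174 - 66 = 93438 - 66 = 93372$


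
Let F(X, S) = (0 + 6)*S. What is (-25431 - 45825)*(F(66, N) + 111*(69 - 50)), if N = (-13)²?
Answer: -222532488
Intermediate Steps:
N = 169
F(X, S) = 6*S
(-25431 - 45825)*(F(66, N) + 111*(69 - 50)) = (-25431 - 45825)*(6*169 + 111*(69 - 50)) = -71256*(1014 + 111*19) = -71256*(1014 + 2109) = -71256*3123 = -222532488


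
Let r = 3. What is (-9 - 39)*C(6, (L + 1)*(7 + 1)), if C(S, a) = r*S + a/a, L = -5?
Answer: -912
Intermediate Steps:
C(S, a) = 1 + 3*S (C(S, a) = 3*S + a/a = 3*S + 1 = 1 + 3*S)
(-9 - 39)*C(6, (L + 1)*(7 + 1)) = (-9 - 39)*(1 + 3*6) = -48*(1 + 18) = -48*19 = -912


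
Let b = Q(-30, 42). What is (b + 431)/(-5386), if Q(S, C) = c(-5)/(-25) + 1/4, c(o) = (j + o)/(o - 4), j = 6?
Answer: -388129/4847400 ≈ -0.080070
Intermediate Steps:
c(o) = (6 + o)/(-4 + o) (c(o) = (6 + o)/(o - 4) = (6 + o)/(-4 + o))
Q(S, C) = 229/900 (Q(S, C) = ((6 - 5)/(-4 - 5))/(-25) + 1/4 = (1/(-9))*(-1/25) + 1*(¼) = -⅑*1*(-1/25) + ¼ = -⅑*(-1/25) + ¼ = 1/225 + ¼ = 229/900)
b = 229/900 ≈ 0.25444
(b + 431)/(-5386) = (229/900 + 431)/(-5386) = (388129/900)*(-1/5386) = -388129/4847400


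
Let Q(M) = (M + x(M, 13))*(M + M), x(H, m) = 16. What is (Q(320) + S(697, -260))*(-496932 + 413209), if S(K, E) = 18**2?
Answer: -18030920172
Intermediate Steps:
S(K, E) = 324
Q(M) = 2*M*(16 + M) (Q(M) = (M + 16)*(M + M) = (16 + M)*(2*M) = 2*M*(16 + M))
(Q(320) + S(697, -260))*(-496932 + 413209) = (2*320*(16 + 320) + 324)*(-496932 + 413209) = (2*320*336 + 324)*(-83723) = (215040 + 324)*(-83723) = 215364*(-83723) = -18030920172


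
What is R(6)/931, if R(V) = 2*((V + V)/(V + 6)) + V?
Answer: 8/931 ≈ 0.0085929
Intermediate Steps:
R(V) = V + 4*V/(6 + V) (R(V) = 2*((2*V)/(6 + V)) + V = 2*(2*V/(6 + V)) + V = 4*V/(6 + V) + V = V + 4*V/(6 + V))
R(6)/931 = (6*(10 + 6)/(6 + 6))/931 = (6*16/12)*(1/931) = (6*(1/12)*16)*(1/931) = 8*(1/931) = 8/931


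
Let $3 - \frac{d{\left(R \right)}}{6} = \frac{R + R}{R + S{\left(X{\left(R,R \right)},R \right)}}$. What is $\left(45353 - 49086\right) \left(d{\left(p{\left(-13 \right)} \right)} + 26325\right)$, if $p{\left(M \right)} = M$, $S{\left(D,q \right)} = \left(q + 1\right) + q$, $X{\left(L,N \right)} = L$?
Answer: $- \frac{1868138787}{19} \approx -9.8323 \cdot 10^{7}$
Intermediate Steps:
$S{\left(D,q \right)} = 1 + 2 q$ ($S{\left(D,q \right)} = \left(1 + q\right) + q = 1 + 2 q$)
$d{\left(R \right)} = 18 - \frac{12 R}{1 + 3 R}$ ($d{\left(R \right)} = 18 - 6 \frac{R + R}{R + \left(1 + 2 R\right)} = 18 - 6 \frac{2 R}{1 + 3 R} = 18 - \frac{12 R}{1 + 3 R}$)
$\left(45353 - 49086\right) \left(d{\left(p{\left(-13 \right)} \right)} + 26325\right) = \left(45353 - 49086\right) \left(\frac{6 \left(3 + 7 \left(-13\right)\right)}{1 + 3 \left(-13\right)} + 26325\right) = - 3733 \left(\frac{6 \left(3 - 91\right)}{1 - 39} + 26325\right) = - 3733 \left(6 \frac{1}{-38} \left(-88\right) + 26325\right) = - 3733 \left(6 \left(- \frac{1}{38}\right) \left(-88\right) + 26325\right) = - 3733 \left(\frac{264}{19} + 26325\right) = \left(-3733\right) \frac{500439}{19} = - \frac{1868138787}{19}$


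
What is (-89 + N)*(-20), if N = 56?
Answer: 660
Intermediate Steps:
(-89 + N)*(-20) = (-89 + 56)*(-20) = -33*(-20) = 660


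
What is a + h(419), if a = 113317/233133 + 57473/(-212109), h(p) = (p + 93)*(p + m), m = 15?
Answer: 3662703006465340/16483202499 ≈ 2.2221e+5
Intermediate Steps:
h(p) = (15 + p)*(93 + p) (h(p) = (p + 93)*(p + 15) = (93 + p)*(15 + p) = (15 + p)*(93 + p))
a = 3545567548/16483202499 (a = 113317*(1/233133) + 57473*(-1/212109) = 113317/233133 - 57473/212109 = 3545567548/16483202499 ≈ 0.21510)
a + h(419) = 3545567548/16483202499 + (1395 + 419² + 108*419) = 3545567548/16483202499 + (1395 + 175561 + 45252) = 3545567548/16483202499 + 222208 = 3662703006465340/16483202499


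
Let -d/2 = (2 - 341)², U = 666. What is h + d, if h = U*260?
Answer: -56682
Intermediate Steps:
d = -229842 (d = -2*(2 - 341)² = -2*(-339)² = -2*114921 = -229842)
h = 173160 (h = 666*260 = 173160)
h + d = 173160 - 229842 = -56682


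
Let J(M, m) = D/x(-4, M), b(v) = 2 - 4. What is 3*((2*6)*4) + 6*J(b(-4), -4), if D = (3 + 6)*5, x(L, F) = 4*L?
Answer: 1017/8 ≈ 127.13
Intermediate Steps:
b(v) = -2
D = 45 (D = 9*5 = 45)
J(M, m) = -45/16 (J(M, m) = 45/((4*(-4))) = 45/(-16) = 45*(-1/16) = -45/16)
3*((2*6)*4) + 6*J(b(-4), -4) = 3*((2*6)*4) + 6*(-45/16) = 3*(12*4) - 135/8 = 3*48 - 135/8 = 144 - 135/8 = 1017/8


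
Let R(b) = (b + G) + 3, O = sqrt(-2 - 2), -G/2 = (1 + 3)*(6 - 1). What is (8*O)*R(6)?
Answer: -496*I ≈ -496.0*I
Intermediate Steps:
G = -40 (G = -2*(1 + 3)*(6 - 1) = -8*5 = -2*20 = -40)
O = 2*I (O = sqrt(-4) = 2*I ≈ 2.0*I)
R(b) = -37 + b (R(b) = (b - 40) + 3 = (-40 + b) + 3 = -37 + b)
(8*O)*R(6) = (8*(2*I))*(-37 + 6) = (16*I)*(-31) = -496*I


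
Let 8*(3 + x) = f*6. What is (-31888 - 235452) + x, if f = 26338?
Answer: -495179/2 ≈ -2.4759e+5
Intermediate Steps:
x = 39501/2 (x = -3 + (26338*6)/8 = -3 + (⅛)*158028 = -3 + 39507/2 = 39501/2 ≈ 19751.)
(-31888 - 235452) + x = (-31888 - 235452) + 39501/2 = -267340 + 39501/2 = -495179/2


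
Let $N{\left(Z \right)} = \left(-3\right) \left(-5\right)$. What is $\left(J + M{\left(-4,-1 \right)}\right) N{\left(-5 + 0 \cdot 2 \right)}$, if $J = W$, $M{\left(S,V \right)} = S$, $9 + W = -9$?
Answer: $-330$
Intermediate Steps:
$W = -18$ ($W = -9 - 9 = -18$)
$J = -18$
$N{\left(Z \right)} = 15$
$\left(J + M{\left(-4,-1 \right)}\right) N{\left(-5 + 0 \cdot 2 \right)} = \left(-18 - 4\right) 15 = \left(-22\right) 15 = -330$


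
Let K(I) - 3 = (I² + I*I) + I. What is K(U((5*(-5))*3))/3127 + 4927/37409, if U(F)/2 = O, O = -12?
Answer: 57716308/116977943 ≈ 0.49339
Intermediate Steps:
U(F) = -24 (U(F) = 2*(-12) = -24)
K(I) = 3 + I + 2*I² (K(I) = 3 + ((I² + I*I) + I) = 3 + ((I² + I²) + I) = 3 + (2*I² + I) = 3 + (I + 2*I²) = 3 + I + 2*I²)
K(U((5*(-5))*3))/3127 + 4927/37409 = (3 - 24 + 2*(-24)²)/3127 + 4927/37409 = (3 - 24 + 2*576)*(1/3127) + 4927*(1/37409) = (3 - 24 + 1152)*(1/3127) + 4927/37409 = 1131*(1/3127) + 4927/37409 = 1131/3127 + 4927/37409 = 57716308/116977943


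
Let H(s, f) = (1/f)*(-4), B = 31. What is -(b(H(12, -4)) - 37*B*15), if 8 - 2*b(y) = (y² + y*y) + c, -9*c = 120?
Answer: 51586/3 ≈ 17195.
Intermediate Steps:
c = -40/3 (c = -⅑*120 = -40/3 ≈ -13.333)
H(s, f) = -4/f
b(y) = 32/3 - y² (b(y) = 4 - ((y² + y*y) - 40/3)/2 = 4 - ((y² + y²) - 40/3)/2 = 4 - (2*y² - 40/3)/2 = 4 - (-40/3 + 2*y²)/2 = 4 + (20/3 - y²) = 32/3 - y²)
-(b(H(12, -4)) - 37*B*15) = -((32/3 - (-4/(-4))²) - 37*31*15) = -((32/3 - (-4*(-¼))²) - 1147*15) = -((32/3 - 1*1²) - 1*17205) = -((32/3 - 1*1) - 17205) = -((32/3 - 1) - 17205) = -(29/3 - 17205) = -1*(-51586/3) = 51586/3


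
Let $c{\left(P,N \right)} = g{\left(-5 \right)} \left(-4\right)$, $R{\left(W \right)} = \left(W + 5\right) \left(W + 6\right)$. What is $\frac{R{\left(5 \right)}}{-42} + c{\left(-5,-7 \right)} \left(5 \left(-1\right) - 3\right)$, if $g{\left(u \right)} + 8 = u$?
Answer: $- \frac{8791}{21} \approx -418.62$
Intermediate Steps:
$R{\left(W \right)} = \left(5 + W\right) \left(6 + W\right)$
$g{\left(u \right)} = -8 + u$
$c{\left(P,N \right)} = 52$ ($c{\left(P,N \right)} = \left(-8 - 5\right) \left(-4\right) = \left(-13\right) \left(-4\right) = 52$)
$\frac{R{\left(5 \right)}}{-42} + c{\left(-5,-7 \right)} \left(5 \left(-1\right) - 3\right) = \frac{30 + 5^{2} + 11 \cdot 5}{-42} + 52 \left(5 \left(-1\right) - 3\right) = \left(30 + 25 + 55\right) \left(- \frac{1}{42}\right) + 52 \left(-5 - 3\right) = 110 \left(- \frac{1}{42}\right) + 52 \left(-8\right) = - \frac{55}{21} - 416 = - \frac{8791}{21}$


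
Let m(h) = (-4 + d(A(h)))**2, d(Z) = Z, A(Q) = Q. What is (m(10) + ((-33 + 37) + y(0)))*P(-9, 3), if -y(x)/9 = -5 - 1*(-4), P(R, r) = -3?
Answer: -147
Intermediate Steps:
y(x) = 9 (y(x) = -9*(-5 - 1*(-4)) = -9*(-5 + 4) = -9*(-1) = 9)
m(h) = (-4 + h)**2
(m(10) + ((-33 + 37) + y(0)))*P(-9, 3) = ((-4 + 10)**2 + ((-33 + 37) + 9))*(-3) = (6**2 + (4 + 9))*(-3) = (36 + 13)*(-3) = 49*(-3) = -147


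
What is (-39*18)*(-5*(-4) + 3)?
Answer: -16146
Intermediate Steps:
(-39*18)*(-5*(-4) + 3) = -702*(20 + 3) = -702*23 = -16146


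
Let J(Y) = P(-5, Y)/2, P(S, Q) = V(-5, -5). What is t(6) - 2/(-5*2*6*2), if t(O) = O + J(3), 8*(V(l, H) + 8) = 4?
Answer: 34/15 ≈ 2.2667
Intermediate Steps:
V(l, H) = -15/2 (V(l, H) = -8 + (⅛)*4 = -8 + ½ = -15/2)
P(S, Q) = -15/2
J(Y) = -15/4 (J(Y) = -15/2/2 = -15/2*½ = -15/4)
t(O) = -15/4 + O (t(O) = O - 15/4 = -15/4 + O)
t(6) - 2/(-5*2*6*2) = (-15/4 + 6) - 2/(-5*2*6*2) = 9/4 - 2/(-60*2) = 9/4 - 2/(-5*24) = 9/4 - 2/(-120) = 9/4 - 1/120*(-2) = 9/4 + 1/60 = 34/15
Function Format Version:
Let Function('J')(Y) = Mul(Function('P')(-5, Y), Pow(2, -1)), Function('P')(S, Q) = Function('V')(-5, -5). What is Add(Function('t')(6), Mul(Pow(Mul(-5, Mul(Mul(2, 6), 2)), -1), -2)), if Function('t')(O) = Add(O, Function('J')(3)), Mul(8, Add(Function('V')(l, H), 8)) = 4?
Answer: Rational(34, 15) ≈ 2.2667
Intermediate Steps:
Function('V')(l, H) = Rational(-15, 2) (Function('V')(l, H) = Add(-8, Mul(Rational(1, 8), 4)) = Add(-8, Rational(1, 2)) = Rational(-15, 2))
Function('P')(S, Q) = Rational(-15, 2)
Function('J')(Y) = Rational(-15, 4) (Function('J')(Y) = Mul(Rational(-15, 2), Pow(2, -1)) = Mul(Rational(-15, 2), Rational(1, 2)) = Rational(-15, 4))
Function('t')(O) = Add(Rational(-15, 4), O) (Function('t')(O) = Add(O, Rational(-15, 4)) = Add(Rational(-15, 4), O))
Add(Function('t')(6), Mul(Pow(Mul(-5, Mul(Mul(2, 6), 2)), -1), -2)) = Add(Add(Rational(-15, 4), 6), Mul(Pow(Mul(-5, Mul(Mul(2, 6), 2)), -1), -2)) = Add(Rational(9, 4), Mul(Pow(Mul(-5, Mul(12, 2)), -1), -2)) = Add(Rational(9, 4), Mul(Pow(Mul(-5, 24), -1), -2)) = Add(Rational(9, 4), Mul(Pow(-120, -1), -2)) = Add(Rational(9, 4), Mul(Rational(-1, 120), -2)) = Add(Rational(9, 4), Rational(1, 60)) = Rational(34, 15)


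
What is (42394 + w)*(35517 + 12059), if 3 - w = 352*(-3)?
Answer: 2067319928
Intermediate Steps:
w = 1059 (w = 3 - 352*(-3) = 3 - 1*(-1056) = 3 + 1056 = 1059)
(42394 + w)*(35517 + 12059) = (42394 + 1059)*(35517 + 12059) = 43453*47576 = 2067319928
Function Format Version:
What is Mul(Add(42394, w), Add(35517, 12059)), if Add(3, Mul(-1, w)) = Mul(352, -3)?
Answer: 2067319928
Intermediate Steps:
w = 1059 (w = Add(3, Mul(-1, Mul(352, -3))) = Add(3, Mul(-1, -1056)) = Add(3, 1056) = 1059)
Mul(Add(42394, w), Add(35517, 12059)) = Mul(Add(42394, 1059), Add(35517, 12059)) = Mul(43453, 47576) = 2067319928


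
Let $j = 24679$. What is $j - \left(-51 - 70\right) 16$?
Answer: $26615$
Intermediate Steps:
$j - \left(-51 - 70\right) 16 = 24679 - \left(-51 - 70\right) 16 = 24679 - \left(-121\right) 16 = 24679 - -1936 = 24679 + 1936 = 26615$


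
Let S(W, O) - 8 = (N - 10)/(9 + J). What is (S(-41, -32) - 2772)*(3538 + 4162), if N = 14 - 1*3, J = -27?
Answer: -191549050/9 ≈ -2.1283e+7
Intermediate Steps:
N = 11 (N = 14 - 3 = 11)
S(W, O) = 143/18 (S(W, O) = 8 + (11 - 10)/(9 - 27) = 8 + 1/(-18) = 8 + 1*(-1/18) = 8 - 1/18 = 143/18)
(S(-41, -32) - 2772)*(3538 + 4162) = (143/18 - 2772)*(3538 + 4162) = -49753/18*7700 = -191549050/9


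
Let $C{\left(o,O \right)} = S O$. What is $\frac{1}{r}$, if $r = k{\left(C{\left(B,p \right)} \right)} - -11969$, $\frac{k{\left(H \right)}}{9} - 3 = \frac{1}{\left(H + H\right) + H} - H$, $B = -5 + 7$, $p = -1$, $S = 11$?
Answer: $\frac{11}{133042} \approx 8.2681 \cdot 10^{-5}$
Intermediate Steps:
$B = 2$
$C{\left(o,O \right)} = 11 O$
$k{\left(H \right)} = 27 - 9 H + \frac{3}{H}$ ($k{\left(H \right)} = 27 + 9 \left(\frac{1}{\left(H + H\right) + H} - H\right) = 27 + 9 \left(\frac{1}{2 H + H} - H\right) = 27 + 9 \left(\frac{1}{3 H} - H\right) = 27 + 9 \left(- H + \frac{1}{3 H}\right) = 27 - \left(- \frac{3}{H} + 9 H\right) = 27 - 9 H + \frac{3}{H}$)
$r = \frac{133042}{11}$ ($r = \left(27 - 9 \cdot 11 \left(-1\right) + \frac{3}{11 \left(-1\right)}\right) - -11969 = \left(27 - -99 + \frac{3}{-11}\right) + 11969 = \left(27 + 99 + 3 \left(- \frac{1}{11}\right)\right) + 11969 = \left(27 + 99 - \frac{3}{11}\right) + 11969 = \frac{1383}{11} + 11969 = \frac{133042}{11} \approx 12095.0$)
$\frac{1}{r} = \frac{1}{\frac{133042}{11}} = \frac{11}{133042}$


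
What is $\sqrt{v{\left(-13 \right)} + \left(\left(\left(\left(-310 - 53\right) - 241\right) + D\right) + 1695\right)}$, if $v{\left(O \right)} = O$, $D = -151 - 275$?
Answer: $2 \sqrt{163} \approx 25.534$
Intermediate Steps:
$D = -426$
$\sqrt{v{\left(-13 \right)} + \left(\left(\left(\left(-310 - 53\right) - 241\right) + D\right) + 1695\right)} = \sqrt{-13 + \left(\left(\left(\left(-310 - 53\right) - 241\right) - 426\right) + 1695\right)} = \sqrt{-13 + \left(\left(\left(-363 - 241\right) - 426\right) + 1695\right)} = \sqrt{-13 + \left(\left(-604 - 426\right) + 1695\right)} = \sqrt{-13 + \left(-1030 + 1695\right)} = \sqrt{-13 + 665} = \sqrt{652} = 2 \sqrt{163}$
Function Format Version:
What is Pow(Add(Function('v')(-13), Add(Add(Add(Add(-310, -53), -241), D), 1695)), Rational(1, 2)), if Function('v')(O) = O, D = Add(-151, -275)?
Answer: Mul(2, Pow(163, Rational(1, 2))) ≈ 25.534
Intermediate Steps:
D = -426
Pow(Add(Function('v')(-13), Add(Add(Add(Add(-310, -53), -241), D), 1695)), Rational(1, 2)) = Pow(Add(-13, Add(Add(Add(Add(-310, -53), -241), -426), 1695)), Rational(1, 2)) = Pow(Add(-13, Add(Add(Add(-363, -241), -426), 1695)), Rational(1, 2)) = Pow(Add(-13, Add(Add(-604, -426), 1695)), Rational(1, 2)) = Pow(Add(-13, Add(-1030, 1695)), Rational(1, 2)) = Pow(Add(-13, 665), Rational(1, 2)) = Pow(652, Rational(1, 2)) = Mul(2, Pow(163, Rational(1, 2)))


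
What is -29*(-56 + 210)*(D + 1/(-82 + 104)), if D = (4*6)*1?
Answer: -107387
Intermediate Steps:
D = 24 (D = 24*1 = 24)
-29*(-56 + 210)*(D + 1/(-82 + 104)) = -29*(-56 + 210)*(24 + 1/(-82 + 104)) = -4466*(24 + 1/22) = -4466*529/22 = -29*3703 = -107387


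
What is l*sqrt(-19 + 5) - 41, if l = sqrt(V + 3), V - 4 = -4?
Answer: -41 + I*sqrt(42) ≈ -41.0 + 6.4807*I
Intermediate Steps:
V = 0 (V = 4 - 4 = 0)
l = sqrt(3) (l = sqrt(0 + 3) = sqrt(3) ≈ 1.7320)
l*sqrt(-19 + 5) - 41 = sqrt(3)*sqrt(-19 + 5) - 41 = sqrt(3)*sqrt(-14) - 41 = sqrt(3)*(I*sqrt(14)) - 41 = I*sqrt(42) - 41 = -41 + I*sqrt(42)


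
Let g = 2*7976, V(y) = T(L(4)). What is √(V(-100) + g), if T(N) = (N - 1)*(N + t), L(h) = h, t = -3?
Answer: √15955 ≈ 126.31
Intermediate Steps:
T(N) = (-1 + N)*(-3 + N) (T(N) = (N - 1)*(N - 3) = (-1 + N)*(-3 + N))
V(y) = 3 (V(y) = 3 + 4² - 4*4 = 3 + 16 - 16 = 3)
g = 15952
√(V(-100) + g) = √(3 + 15952) = √15955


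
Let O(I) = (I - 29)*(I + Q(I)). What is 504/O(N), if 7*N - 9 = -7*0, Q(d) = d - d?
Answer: -1372/97 ≈ -14.144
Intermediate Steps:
Q(d) = 0
N = 9/7 (N = 9/7 + (-7*0)/7 = 9/7 + (⅐)*0 = 9/7 + 0 = 9/7 ≈ 1.2857)
O(I) = I*(-29 + I) (O(I) = (I - 29)*(I + 0) = (-29 + I)*I = I*(-29 + I))
504/O(N) = 504/((9*(-29 + 9/7)/7)) = 504/(((9/7)*(-194/7))) = 504/(-1746/49) = 504*(-49/1746) = -1372/97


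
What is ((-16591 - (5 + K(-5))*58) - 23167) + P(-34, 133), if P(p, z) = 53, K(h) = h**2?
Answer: -41445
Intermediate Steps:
((-16591 - (5 + K(-5))*58) - 23167) + P(-34, 133) = ((-16591 - (5 + (-5)**2)*58) - 23167) + 53 = ((-16591 - (5 + 25)*58) - 23167) + 53 = ((-16591 - 30*58) - 23167) + 53 = ((-16591 - 1*1740) - 23167) + 53 = ((-16591 - 1740) - 23167) + 53 = (-18331 - 23167) + 53 = -41498 + 53 = -41445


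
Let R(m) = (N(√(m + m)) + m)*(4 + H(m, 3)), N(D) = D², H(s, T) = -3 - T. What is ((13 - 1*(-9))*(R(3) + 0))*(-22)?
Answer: 8712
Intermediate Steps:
R(m) = -6*m (R(m) = ((√(m + m))² + m)*(4 + (-3 - 1*3)) = ((√(2*m))² + m)*(4 + (-3 - 3)) = ((√2*√m)² + m)*(4 - 6) = (2*m + m)*(-2) = (3*m)*(-2) = -6*m)
((13 - 1*(-9))*(R(3) + 0))*(-22) = ((13 - 1*(-9))*(-6*3 + 0))*(-22) = ((13 + 9)*(-18 + 0))*(-22) = (22*(-18))*(-22) = -396*(-22) = 8712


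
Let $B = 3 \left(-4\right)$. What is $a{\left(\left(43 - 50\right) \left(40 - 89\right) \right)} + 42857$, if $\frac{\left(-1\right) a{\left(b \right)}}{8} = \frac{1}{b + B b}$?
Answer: $\frac{161699469}{3773} \approx 42857.0$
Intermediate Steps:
$B = -12$
$a{\left(b \right)} = \frac{8}{11 b}$ ($a{\left(b \right)} = - \frac{8}{b - 12 b} = - \frac{8}{\left(-11\right) b} = - 8 \left(- \frac{1}{11 b}\right) = \frac{8}{11 b}$)
$a{\left(\left(43 - 50\right) \left(40 - 89\right) \right)} + 42857 = \frac{8}{11 \left(43 - 50\right) \left(40 - 89\right)} + 42857 = \frac{8}{11 \left(\left(-7\right) \left(-49\right)\right)} + 42857 = \frac{8}{11 \cdot 343} + 42857 = \frac{8}{11} \cdot \frac{1}{343} + 42857 = \frac{8}{3773} + 42857 = \frac{161699469}{3773}$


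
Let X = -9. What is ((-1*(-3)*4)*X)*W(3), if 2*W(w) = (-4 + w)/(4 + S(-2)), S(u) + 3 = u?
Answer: -54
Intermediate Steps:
S(u) = -3 + u
W(w) = 2 - w/2 (W(w) = ((-4 + w)/(4 + (-3 - 2)))/2 = ((-4 + w)/(4 - 5))/2 = ((-4 + w)/(-1))/2 = ((-4 + w)*(-1))/2 = (4 - w)/2 = 2 - w/2)
((-1*(-3)*4)*X)*W(3) = ((-1*(-3)*4)*(-9))*(2 - 1/2*3) = ((3*4)*(-9))*(2 - 3/2) = (12*(-9))*(1/2) = -108*1/2 = -54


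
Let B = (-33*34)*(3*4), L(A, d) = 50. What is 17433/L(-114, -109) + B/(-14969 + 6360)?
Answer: 150753897/430450 ≈ 350.22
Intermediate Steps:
B = -13464 (B = -1122*12 = -13464)
17433/L(-114, -109) + B/(-14969 + 6360) = 17433/50 - 13464/(-14969 + 6360) = 17433*(1/50) - 13464/(-8609) = 17433/50 - 13464*(-1/8609) = 17433/50 + 13464/8609 = 150753897/430450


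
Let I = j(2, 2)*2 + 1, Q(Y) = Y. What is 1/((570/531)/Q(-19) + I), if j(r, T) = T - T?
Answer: 177/167 ≈ 1.0599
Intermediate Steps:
j(r, T) = 0
I = 1 (I = 0*2 + 1 = 0 + 1 = 1)
1/((570/531)/Q(-19) + I) = 1/((570/531)/(-19) + 1) = 1/((570*(1/531))*(-1/19) + 1) = 1/((190/177)*(-1/19) + 1) = 1/(-10/177 + 1) = 1/(167/177) = 177/167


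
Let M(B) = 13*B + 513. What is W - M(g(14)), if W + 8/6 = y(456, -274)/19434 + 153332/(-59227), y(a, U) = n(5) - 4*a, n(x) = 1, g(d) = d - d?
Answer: -198364833889/383672506 ≈ -517.02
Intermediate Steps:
g(d) = 0
M(B) = 513 + 13*B
y(a, U) = 1 - 4*a
W = -1540838311/383672506 (W = -4/3 + ((1 - 4*456)/19434 + 153332/(-59227)) = -4/3 + ((1 - 1824)*(1/19434) + 153332*(-1/59227)) = -4/3 + (-1823*1/19434 - 153332/59227) = -4/3 + (-1823/19434 - 153332/59227) = -4/3 - 3087824909/1151017518 = -1540838311/383672506 ≈ -4.0160)
W - M(g(14)) = -1540838311/383672506 - (513 + 13*0) = -1540838311/383672506 - (513 + 0) = -1540838311/383672506 - 1*513 = -1540838311/383672506 - 513 = -198364833889/383672506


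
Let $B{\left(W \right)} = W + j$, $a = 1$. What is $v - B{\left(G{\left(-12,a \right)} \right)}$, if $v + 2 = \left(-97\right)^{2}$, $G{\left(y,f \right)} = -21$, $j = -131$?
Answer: $9559$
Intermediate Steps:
$B{\left(W \right)} = -131 + W$ ($B{\left(W \right)} = W - 131 = -131 + W$)
$v = 9407$ ($v = -2 + \left(-97\right)^{2} = -2 + 9409 = 9407$)
$v - B{\left(G{\left(-12,a \right)} \right)} = 9407 - \left(-131 - 21\right) = 9407 - -152 = 9407 + 152 = 9559$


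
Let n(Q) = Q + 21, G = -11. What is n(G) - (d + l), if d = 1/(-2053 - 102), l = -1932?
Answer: 4185011/2155 ≈ 1942.0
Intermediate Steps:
d = -1/2155 (d = 1/(-2155) = -1/2155 ≈ -0.00046404)
n(Q) = 21 + Q
n(G) - (d + l) = (21 - 11) - (-1/2155 - 1932) = 10 - 1*(-4163461/2155) = 10 + 4163461/2155 = 4185011/2155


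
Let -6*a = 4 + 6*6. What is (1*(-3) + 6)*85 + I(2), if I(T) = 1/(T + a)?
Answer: 3567/14 ≈ 254.79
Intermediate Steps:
a = -20/3 (a = -(4 + 6*6)/6 = -(4 + 36)/6 = -1/6*40 = -20/3 ≈ -6.6667)
I(T) = 1/(-20/3 + T) (I(T) = 1/(T - 20/3) = 1/(-20/3 + T))
(1*(-3) + 6)*85 + I(2) = (1*(-3) + 6)*85 + 3/(-20 + 3*2) = (-3 + 6)*85 + 3/(-20 + 6) = 3*85 + 3/(-14) = 255 + 3*(-1/14) = 255 - 3/14 = 3567/14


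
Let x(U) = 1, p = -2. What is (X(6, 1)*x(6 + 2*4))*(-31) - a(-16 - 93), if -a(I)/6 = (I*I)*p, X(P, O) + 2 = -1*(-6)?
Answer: -142696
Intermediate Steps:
X(P, O) = 4 (X(P, O) = -2 - 1*(-6) = -2 + 6 = 4)
a(I) = 12*I**2 (a(I) = -6*I*I*(-2) = -6*I**2*(-2) = -(-12)*I**2 = 12*I**2)
(X(6, 1)*x(6 + 2*4))*(-31) - a(-16 - 93) = (4*1)*(-31) - 12*(-16 - 93)**2 = 4*(-31) - 12*(-109)**2 = -124 - 12*11881 = -124 - 1*142572 = -124 - 142572 = -142696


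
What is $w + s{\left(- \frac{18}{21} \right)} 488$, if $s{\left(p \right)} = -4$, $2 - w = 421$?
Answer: $-2371$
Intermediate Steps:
$w = -419$ ($w = 2 - 421 = -419$)
$w + s{\left(- \frac{18}{21} \right)} 488 = -419 - 1952 = -2371$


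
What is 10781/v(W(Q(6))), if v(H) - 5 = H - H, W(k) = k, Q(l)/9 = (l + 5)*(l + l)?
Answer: 10781/5 ≈ 2156.2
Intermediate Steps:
Q(l) = 18*l*(5 + l) (Q(l) = 9*((l + 5)*(l + l)) = 9*((5 + l)*(2*l)) = 9*(2*l*(5 + l)) = 18*l*(5 + l))
v(H) = 5 (v(H) = 5 + (H - H) = 5 + 0 = 5)
10781/v(W(Q(6))) = 10781/5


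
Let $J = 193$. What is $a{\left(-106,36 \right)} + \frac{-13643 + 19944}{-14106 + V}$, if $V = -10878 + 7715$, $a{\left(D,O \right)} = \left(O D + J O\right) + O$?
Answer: $\frac{54701891}{17269} \approx 3167.6$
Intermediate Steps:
$a{\left(D,O \right)} = 194 O + D O$ ($a{\left(D,O \right)} = \left(O D + 193 O\right) + O = \left(D O + 193 O\right) + O = \left(193 O + D O\right) + O = 194 O + D O$)
$V = -3163$
$a{\left(-106,36 \right)} + \frac{-13643 + 19944}{-14106 + V} = 36 \left(194 - 106\right) + \frac{-13643 + 19944}{-14106 - 3163} = 36 \cdot 88 + \frac{6301}{-17269} = 3168 + 6301 \left(- \frac{1}{17269}\right) = 3168 - \frac{6301}{17269} = \frac{54701891}{17269}$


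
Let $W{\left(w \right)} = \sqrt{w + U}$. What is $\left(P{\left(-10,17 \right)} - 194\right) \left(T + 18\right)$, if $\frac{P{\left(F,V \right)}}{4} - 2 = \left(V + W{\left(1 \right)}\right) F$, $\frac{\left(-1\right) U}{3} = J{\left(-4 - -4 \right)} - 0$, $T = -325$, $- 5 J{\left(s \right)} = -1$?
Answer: $265862 + 2456 \sqrt{10} \approx 2.7363 \cdot 10^{5}$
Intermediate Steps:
$J{\left(s \right)} = \frac{1}{5}$ ($J{\left(s \right)} = \left(- \frac{1}{5}\right) \left(-1\right) = \frac{1}{5}$)
$U = - \frac{3}{5}$ ($U = - 3 \left(\frac{1}{5} - 0\right) = - 3 \left(\frac{1}{5} + 0\right) = \left(-3\right) \frac{1}{5} = - \frac{3}{5} \approx -0.6$)
$W{\left(w \right)} = \sqrt{- \frac{3}{5} + w}$ ($W{\left(w \right)} = \sqrt{w - \frac{3}{5}} = \sqrt{- \frac{3}{5} + w}$)
$P{\left(F,V \right)} = 8 + 4 F \left(V + \frac{\sqrt{10}}{5}\right)$ ($P{\left(F,V \right)} = 8 + 4 \left(V + \frac{\sqrt{-15 + 25 \cdot 1}}{5}\right) F = 8 + 4 \left(V + \frac{\sqrt{-15 + 25}}{5}\right) F = 8 + 4 \left(V + \frac{\sqrt{10}}{5}\right) F = 8 + 4 F \left(V + \frac{\sqrt{10}}{5}\right)$)
$\left(P{\left(-10,17 \right)} - 194\right) \left(T + 18\right) = \left(\left(8 + 4 \left(-10\right) 17 + \frac{4}{5} \left(-10\right) \sqrt{10}\right) - 194\right) \left(-325 + 18\right) = \left(\left(8 - 680 - 8 \sqrt{10}\right) - 194\right) \left(-307\right) = \left(\left(-672 - 8 \sqrt{10}\right) - 194\right) \left(-307\right) = \left(-866 - 8 \sqrt{10}\right) \left(-307\right) = 265862 + 2456 \sqrt{10}$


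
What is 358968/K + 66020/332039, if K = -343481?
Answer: -96514760132/114049087759 ≈ -0.84626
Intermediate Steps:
358968/K + 66020/332039 = 358968/(-343481) + 66020/332039 = 358968*(-1/343481) + 66020*(1/332039) = -358968/343481 + 66020/332039 = -96514760132/114049087759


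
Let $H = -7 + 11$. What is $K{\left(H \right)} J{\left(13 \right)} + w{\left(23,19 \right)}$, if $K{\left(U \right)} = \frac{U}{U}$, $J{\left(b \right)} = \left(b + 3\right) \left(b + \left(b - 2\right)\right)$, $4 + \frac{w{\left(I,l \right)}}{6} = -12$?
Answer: $288$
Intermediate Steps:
$H = 4$
$w{\left(I,l \right)} = -96$ ($w{\left(I,l \right)} = -24 + 6 \left(-12\right) = -24 - 72 = -96$)
$J{\left(b \right)} = \left(-2 + 2 b\right) \left(3 + b\right)$ ($J{\left(b \right)} = \left(3 + b\right) \left(b + \left(-2 + b\right)\right) = \left(3 + b\right) \left(-2 + 2 b\right) = \left(-2 + 2 b\right) \left(3 + b\right)$)
$K{\left(U \right)} = 1$
$K{\left(H \right)} J{\left(13 \right)} + w{\left(23,19 \right)} = 1 \left(-6 + 2 \cdot 13^{2} + 4 \cdot 13\right) - 96 = 1 \left(-6 + 2 \cdot 169 + 52\right) - 96 = 1 \left(-6 + 338 + 52\right) - 96 = 1 \cdot 384 - 96 = 384 - 96 = 288$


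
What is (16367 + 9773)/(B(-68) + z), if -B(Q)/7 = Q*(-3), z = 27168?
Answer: 1307/1287 ≈ 1.0155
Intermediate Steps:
B(Q) = 21*Q (B(Q) = -7*Q*(-3) = -(-21)*Q = 21*Q)
(16367 + 9773)/(B(-68) + z) = (16367 + 9773)/(21*(-68) + 27168) = 26140/(-1428 + 27168) = 26140/25740 = 26140*(1/25740) = 1307/1287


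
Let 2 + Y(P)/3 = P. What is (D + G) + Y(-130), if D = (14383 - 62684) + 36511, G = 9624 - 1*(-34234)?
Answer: 31672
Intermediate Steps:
Y(P) = -6 + 3*P
G = 43858 (G = 9624 + 34234 = 43858)
D = -11790 (D = -48301 + 36511 = -11790)
(D + G) + Y(-130) = (-11790 + 43858) + (-6 + 3*(-130)) = 32068 + (-6 - 390) = 32068 - 396 = 31672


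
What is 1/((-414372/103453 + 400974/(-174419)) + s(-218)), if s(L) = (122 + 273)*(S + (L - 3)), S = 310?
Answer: 368248343/12943448940755 ≈ 2.8451e-5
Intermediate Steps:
s(L) = 121265 + 395*L (s(L) = (122 + 273)*(310 + (L - 3)) = 395*(310 + (-3 + L)) = 395*(307 + L) = 121265 + 395*L)
1/((-414372/103453 + 400974/(-174419)) + s(-218)) = 1/((-414372/103453 + 400974/(-174419)) + (121265 + 395*(-218))) = 1/((-414372*1/103453 + 400974*(-1/174419)) + (121265 - 86110)) = 1/((-59196/14779 - 57282/24917) + 35155) = 1/(-2321557410/368248343 + 35155) = 1/(12943448940755/368248343) = 368248343/12943448940755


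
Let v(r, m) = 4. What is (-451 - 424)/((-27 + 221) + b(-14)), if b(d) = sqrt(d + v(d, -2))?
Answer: -12125/2689 + 125*I*sqrt(10)/5378 ≈ -4.5091 + 0.0735*I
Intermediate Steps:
b(d) = sqrt(4 + d) (b(d) = sqrt(d + 4) = sqrt(4 + d))
(-451 - 424)/((-27 + 221) + b(-14)) = (-451 - 424)/((-27 + 221) + sqrt(4 - 14)) = -875/(194 + sqrt(-10)) = -875/(194 + I*sqrt(10))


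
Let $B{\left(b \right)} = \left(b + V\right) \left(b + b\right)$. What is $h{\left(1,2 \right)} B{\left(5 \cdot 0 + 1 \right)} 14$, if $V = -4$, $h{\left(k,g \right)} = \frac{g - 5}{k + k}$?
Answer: $126$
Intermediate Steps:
$h{\left(k,g \right)} = \frac{-5 + g}{2 k}$
$B{\left(b \right)} = 2 b \left(-4 + b\right)$ ($B{\left(b \right)} = \left(b - 4\right) \left(b + b\right) = \left(-4 + b\right) 2 b = 2 b \left(-4 + b\right)$)
$h{\left(1,2 \right)} B{\left(5 \cdot 0 + 1 \right)} 14 = \frac{-5 + 2}{2 \cdot 1} \cdot 2 \left(5 \cdot 0 + 1\right) \left(-4 + \left(5 \cdot 0 + 1\right)\right) 14 = \frac{1}{2} \cdot 1 \left(-3\right) 2 \left(0 + 1\right) \left(-4 + \left(0 + 1\right)\right) 14 = - \frac{3 \cdot 2 \cdot 1 \left(-4 + 1\right)}{2} \cdot 14 = - \frac{3 \cdot 2 \cdot 1 \left(-3\right)}{2} \cdot 14 = \left(- \frac{3}{2}\right) \left(-6\right) 14 = 9 \cdot 14 = 126$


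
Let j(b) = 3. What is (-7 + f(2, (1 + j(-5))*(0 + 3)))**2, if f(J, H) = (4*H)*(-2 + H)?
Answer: 223729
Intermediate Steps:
f(J, H) = 4*H*(-2 + H)
(-7 + f(2, (1 + j(-5))*(0 + 3)))**2 = (-7 + 4*((1 + 3)*(0 + 3))*(-2 + (1 + 3)*(0 + 3)))**2 = (-7 + 4*(4*3)*(-2 + 4*3))**2 = (-7 + 4*12*(-2 + 12))**2 = (-7 + 4*12*10)**2 = (-7 + 480)**2 = 473**2 = 223729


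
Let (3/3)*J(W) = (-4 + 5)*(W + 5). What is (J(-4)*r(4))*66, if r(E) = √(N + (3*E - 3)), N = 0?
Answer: 198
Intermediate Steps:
J(W) = 5 + W (J(W) = (-4 + 5)*(W + 5) = 1*(5 + W) = 5 + W)
r(E) = √(-3 + 3*E) (r(E) = √(0 + (3*E - 3)) = √(0 + (-3 + 3*E)) = √(-3 + 3*E))
(J(-4)*r(4))*66 = ((5 - 4)*√(-3 + 3*4))*66 = (1*√(-3 + 12))*66 = (1*√9)*66 = (1*3)*66 = 3*66 = 198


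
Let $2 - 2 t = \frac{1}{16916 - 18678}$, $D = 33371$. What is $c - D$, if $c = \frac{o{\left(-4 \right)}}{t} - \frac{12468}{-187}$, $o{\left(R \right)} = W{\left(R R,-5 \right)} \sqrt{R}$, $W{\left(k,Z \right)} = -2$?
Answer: $- \frac{6227909}{187} - \frac{14096 i}{3525} \approx -33304.0 - 3.9989 i$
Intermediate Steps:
$t = \frac{3525}{3524}$ ($t = 1 - \frac{1}{2 \left(16916 - 18678\right)} = 1 - \frac{1}{2 \left(-1762\right)} = 1 - - \frac{1}{3524} = 1 + \frac{1}{3524} = \frac{3525}{3524} \approx 1.0003$)
$o{\left(R \right)} = - 2 \sqrt{R}$
$c = \frac{12468}{187} - \frac{14096 i}{3525}$ ($c = \frac{\left(-2\right) \sqrt{-4}}{\frac{3525}{3524}} - \frac{12468}{-187} = - 2 \cdot 2 i \frac{3524}{3525} - - \frac{12468}{187} = - 4 i \frac{3524}{3525} + \frac{12468}{187} = - \frac{14096 i}{3525} + \frac{12468}{187} = \frac{12468}{187} - \frac{14096 i}{3525} \approx 66.674 - 3.9989 i$)
$c - D = \left(\frac{12468}{187} - \frac{14096 i}{3525}\right) - 33371 = - \frac{6227909}{187} - \frac{14096 i}{3525}$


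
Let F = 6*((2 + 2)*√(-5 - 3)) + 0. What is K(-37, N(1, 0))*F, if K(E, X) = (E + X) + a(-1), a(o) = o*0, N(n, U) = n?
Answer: -1728*I*√2 ≈ -2443.8*I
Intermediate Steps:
a(o) = 0
F = 48*I*√2 (F = 6*(4*√(-8)) + 0 = 6*(4*(2*I*√2)) + 0 = 6*(8*I*√2) + 0 = 48*I*√2 + 0 = 48*I*√2 ≈ 67.882*I)
K(E, X) = E + X (K(E, X) = (E + X) + 0 = E + X)
K(-37, N(1, 0))*F = (-37 + 1)*(48*I*√2) = -1728*I*√2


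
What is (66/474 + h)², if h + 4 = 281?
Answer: 479347236/6241 ≈ 76806.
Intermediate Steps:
h = 277 (h = -4 + 281 = 277)
(66/474 + h)² = (66/474 + 277)² = (66*(1/474) + 277)² = (11/79 + 277)² = (21894/79)² = 479347236/6241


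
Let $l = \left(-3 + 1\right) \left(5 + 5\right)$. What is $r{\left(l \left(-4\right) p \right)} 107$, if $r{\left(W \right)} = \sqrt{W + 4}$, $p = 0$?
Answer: $214$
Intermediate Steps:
$l = -20$ ($l = \left(-2\right) 10 = -20$)
$r{\left(W \right)} = \sqrt{4 + W}$
$r{\left(l \left(-4\right) p \right)} 107 = \sqrt{4 + \left(-20\right) \left(-4\right) 0} \cdot 107 = \sqrt{4 + 80 \cdot 0} \cdot 107 = \sqrt{4 + 0} \cdot 107 = \sqrt{4} \cdot 107 = 2 \cdot 107 = 214$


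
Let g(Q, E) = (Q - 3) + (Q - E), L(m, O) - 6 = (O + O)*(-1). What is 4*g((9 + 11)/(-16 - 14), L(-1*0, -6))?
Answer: -268/3 ≈ -89.333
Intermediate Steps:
L(m, O) = 6 - 2*O (L(m, O) = 6 + (O + O)*(-1) = 6 + (2*O)*(-1) = 6 - 2*O)
g(Q, E) = -3 - E + 2*Q (g(Q, E) = (-3 + Q) + (Q - E) = -3 - E + 2*Q)
4*g((9 + 11)/(-16 - 14), L(-1*0, -6)) = 4*(-3 - (6 - 2*(-6)) + 2*((9 + 11)/(-16 - 14))) = 4*(-3 - (6 + 12) + 2*(20/(-30))) = 4*(-3 - 1*18 + 2*(20*(-1/30))) = 4*(-3 - 18 + 2*(-2/3)) = 4*(-3 - 18 - 4/3) = 4*(-67/3) = -268/3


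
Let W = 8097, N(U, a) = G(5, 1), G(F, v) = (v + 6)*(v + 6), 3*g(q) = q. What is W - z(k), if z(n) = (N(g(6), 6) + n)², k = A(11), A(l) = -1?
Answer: 5793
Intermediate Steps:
g(q) = q/3
G(F, v) = (6 + v)² (G(F, v) = (6 + v)*(6 + v) = (6 + v)²)
N(U, a) = 49 (N(U, a) = (6 + 1)² = 7² = 49)
k = -1
z(n) = (49 + n)²
W - z(k) = 8097 - (49 - 1)² = 8097 - 1*48² = 8097 - 1*2304 = 8097 - 2304 = 5793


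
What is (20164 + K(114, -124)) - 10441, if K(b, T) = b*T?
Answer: -4413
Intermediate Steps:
K(b, T) = T*b
(20164 + K(114, -124)) - 10441 = (20164 - 124*114) - 10441 = (20164 - 14136) - 10441 = 6028 - 10441 = -4413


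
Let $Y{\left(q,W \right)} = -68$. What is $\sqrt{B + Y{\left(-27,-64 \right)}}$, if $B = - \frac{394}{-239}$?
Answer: $\frac{3 i \sqrt{421118}}{239} \approx 8.1456 i$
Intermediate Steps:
$B = \frac{394}{239}$ ($B = \left(-394\right) \left(- \frac{1}{239}\right) = \frac{394}{239} \approx 1.6485$)
$\sqrt{B + Y{\left(-27,-64 \right)}} = \sqrt{\frac{394}{239} - 68} = \sqrt{- \frac{15858}{239}} = \frac{3 i \sqrt{421118}}{239}$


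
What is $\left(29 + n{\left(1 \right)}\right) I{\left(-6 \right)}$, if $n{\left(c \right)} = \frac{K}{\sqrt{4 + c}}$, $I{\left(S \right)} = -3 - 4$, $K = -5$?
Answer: $-203 + 7 \sqrt{5} \approx -187.35$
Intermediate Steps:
$I{\left(S \right)} = -7$
$n{\left(c \right)} = - \frac{5}{\sqrt{4 + c}}$
$\left(29 + n{\left(1 \right)}\right) I{\left(-6 \right)} = \left(29 - \frac{5}{\sqrt{4 + 1}}\right) \left(-7\right) = \left(29 - \frac{5}{\sqrt{5}}\right) \left(-7\right) = \left(29 - 5 \frac{\sqrt{5}}{5}\right) \left(-7\right) = \left(29 - \sqrt{5}\right) \left(-7\right) = -203 + 7 \sqrt{5}$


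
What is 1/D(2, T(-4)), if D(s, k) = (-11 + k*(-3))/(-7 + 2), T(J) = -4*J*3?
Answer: 1/31 ≈ 0.032258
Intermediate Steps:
T(J) = -12*J
D(s, k) = 11/5 + 3*k/5 (D(s, k) = (-11 - 3*k)/(-5) = (-11 - 3*k)*(-⅕) = 11/5 + 3*k/5)
1/D(2, T(-4)) = 1/(11/5 + 3*(-12*(-4))/5) = 1/(11/5 + (⅗)*48) = 1/(11/5 + 144/5) = 1/31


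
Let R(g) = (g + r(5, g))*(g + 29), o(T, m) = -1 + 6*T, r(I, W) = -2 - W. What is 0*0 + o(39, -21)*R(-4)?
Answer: -11650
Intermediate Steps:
R(g) = -58 - 2*g (R(g) = (g + (-2 - g))*(g + 29) = -2*(29 + g) = -58 - 2*g)
0*0 + o(39, -21)*R(-4) = 0*0 + (-1 + 6*39)*(-58 - 2*(-4)) = 0 + (-1 + 234)*(-58 + 8) = 0 + 233*(-50) = 0 - 11650 = -11650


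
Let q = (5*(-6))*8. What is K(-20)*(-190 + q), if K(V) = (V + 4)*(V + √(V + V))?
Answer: -137600 + 13760*I*√10 ≈ -1.376e+5 + 43513.0*I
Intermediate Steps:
K(V) = (4 + V)*(V + √2*√V) (K(V) = (4 + V)*(V + √(2*V)) = (4 + V)*(V + √2*√V))
q = -240 (q = -30*8 = -240)
K(-20)*(-190 + q) = ((-20)² + 4*(-20) + √2*(-20)^(3/2) + 4*√2*√(-20))*(-190 - 240) = (400 - 80 + √2*(-40*I*√5) + 4*√2*(2*I*√5))*(-430) = (400 - 80 - 40*I*√10 + 8*I*√10)*(-430) = (320 - 32*I*√10)*(-430) = -137600 + 13760*I*√10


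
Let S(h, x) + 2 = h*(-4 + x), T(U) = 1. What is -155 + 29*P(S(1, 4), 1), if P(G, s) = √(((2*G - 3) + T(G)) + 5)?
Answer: -155 + 29*I ≈ -155.0 + 29.0*I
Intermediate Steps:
S(h, x) = -2 + h*(-4 + x)
P(G, s) = √(3 + 2*G) (P(G, s) = √(((2*G - 3) + 1) + 5) = √(((-3 + 2*G) + 1) + 5) = √((-2 + 2*G) + 5) = √(3 + 2*G))
-155 + 29*P(S(1, 4), 1) = -155 + 29*√(3 + 2*(-2 - 4*1 + 1*4)) = -155 + 29*√(3 + 2*(-2 - 4 + 4)) = -155 + 29*√(3 + 2*(-2)) = -155 + 29*√(3 - 4) = -155 + 29*√(-1) = -155 + 29*I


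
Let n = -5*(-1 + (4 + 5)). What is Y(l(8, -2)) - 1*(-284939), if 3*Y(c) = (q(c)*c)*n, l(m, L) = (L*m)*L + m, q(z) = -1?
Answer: 856417/3 ≈ 2.8547e+5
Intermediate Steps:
l(m, L) = m + m*L² (l(m, L) = m*L² + m = m + m*L²)
n = -40 (n = -5*(-1 + 9) = -5*8 = -40)
Y(c) = 40*c/3 (Y(c) = (-c*(-40))/3 = (40*c)/3 = 40*c/3)
Y(l(8, -2)) - 1*(-284939) = 40*(8*(1 + (-2)²))/3 - 1*(-284939) = 40*(8*(1 + 4))/3 + 284939 = 40*(8*5)/3 + 284939 = (40/3)*40 + 284939 = 1600/3 + 284939 = 856417/3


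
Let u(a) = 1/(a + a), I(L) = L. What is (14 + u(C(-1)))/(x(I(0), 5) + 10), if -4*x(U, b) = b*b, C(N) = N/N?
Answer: 58/15 ≈ 3.8667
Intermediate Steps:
C(N) = 1
x(U, b) = -b**2/4 (x(U, b) = -b*b/4 = -b**2/4)
u(a) = 1/(2*a)
(14 + u(C(-1)))/(x(I(0), 5) + 10) = (14 + (1/2)/1)/(-1/4*5**2 + 10) = (14 + (1/2)*1)/(-1/4*25 + 10) = (14 + 1/2)/(-25/4 + 10) = (29/2)/(15/4) = (4/15)*(29/2) = 58/15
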